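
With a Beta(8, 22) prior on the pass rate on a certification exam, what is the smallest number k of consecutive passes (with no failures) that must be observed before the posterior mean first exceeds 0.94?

k = 337

After k passes and 0 failures the posterior is Beta(8+k, 22), with mean (8+k)/(8+22+k).
Set (8+k)/(30+k) > 0.94 and solve: k > (0.94·30 − 8)/(1 − 0.94) = 336.667.
The smallest integer exceeding 336.667 is 337, and checking k=337: (345)/(367) = 0.9401 > 0.94.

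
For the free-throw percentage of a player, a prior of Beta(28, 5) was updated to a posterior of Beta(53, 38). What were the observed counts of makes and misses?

25 makes and 33 misses

Under Beta–binomial conjugacy the posterior parameters are (a+s, b+f).
Match parameters: s=53−28=25, f=38−5=33.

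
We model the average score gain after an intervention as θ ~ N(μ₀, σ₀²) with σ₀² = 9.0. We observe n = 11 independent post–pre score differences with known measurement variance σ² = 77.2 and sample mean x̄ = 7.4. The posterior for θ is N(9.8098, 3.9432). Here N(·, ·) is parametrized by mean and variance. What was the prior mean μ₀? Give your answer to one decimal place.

With known observation variance, the Normal–Normal posterior has precision τ_n = τ₀ + n/σ² and mean μ_n = (τ₀μ₀ + (n/σ²)x̄)/τ_n.
Here τ₀ = 1/9.0 = 0.111111 and τ_data = 11/77.2 = 0.142487, so τ_n = 0.253598.
Rearranging for μ₀: μ₀ = (μ_n·τ_n − τ_data·x̄)/τ₀ = (9.8098·0.253598 − 0.142487·7.4) / 0.111111 = 1.433342/0.111111 ≈ 12.9.

μ₀ = 12.9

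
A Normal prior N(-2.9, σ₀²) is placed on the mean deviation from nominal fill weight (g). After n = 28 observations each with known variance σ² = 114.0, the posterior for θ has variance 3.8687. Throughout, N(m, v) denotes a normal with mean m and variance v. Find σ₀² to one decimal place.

σ₀² = 77.7

For the Normal–Normal model with known σ², precisions add: τ_n = τ₀ + n/σ².
So 1/σ₀² = 1/3.8687 − 28/114.0 = 0.258485 − 0.245614 = 0.012871.
Hence σ₀² = 1/0.012871 ≈ 77.7.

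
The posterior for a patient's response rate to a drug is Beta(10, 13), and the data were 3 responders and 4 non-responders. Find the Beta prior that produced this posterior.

Beta(7, 9)

Under Beta–binomial conjugacy the posterior parameters are (α+s, β+f).
Subtract the data counts: 10−3=7, 13−4=9.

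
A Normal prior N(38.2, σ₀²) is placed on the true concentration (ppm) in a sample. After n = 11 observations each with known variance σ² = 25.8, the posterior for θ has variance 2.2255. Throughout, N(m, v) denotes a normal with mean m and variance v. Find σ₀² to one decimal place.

For the Normal–Normal model with known σ², precisions add: τ_n = τ₀ + n/σ².
So 1/σ₀² = 1/2.2255 − 11/25.8 = 0.449337 − 0.426357 = 0.022980.
Hence σ₀² = 1/0.022980 ≈ 43.5.

σ₀² = 43.5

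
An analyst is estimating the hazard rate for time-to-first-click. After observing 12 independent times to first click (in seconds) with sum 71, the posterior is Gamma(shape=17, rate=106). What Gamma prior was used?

Gamma–exponential conjugacy: posterior shape = α + n, posterior rate = β + Σtᵢ.
So α = 17 − 12 = 5 and β = 106 − 71 = 35.

Gamma(shape=5, rate=35)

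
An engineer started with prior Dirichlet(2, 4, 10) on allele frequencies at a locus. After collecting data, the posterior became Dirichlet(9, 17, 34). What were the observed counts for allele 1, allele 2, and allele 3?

counts (7, 13, 24)

For a Dirichlet(α) prior with multinomial counts c, the posterior is Dirichlet(α + c) componentwise.
Counts are posterior − prior componentwise: 9−2=7, 17−4=13, 34−10=24.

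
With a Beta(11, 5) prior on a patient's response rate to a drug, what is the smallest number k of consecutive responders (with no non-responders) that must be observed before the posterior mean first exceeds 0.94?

After k responders and 0 non-responders the posterior is Beta(11+k, 5), with mean (11+k)/(11+5+k).
Set (11+k)/(16+k) > 0.94 and solve: k > (0.94·16 − 11)/(1 − 0.94) = 67.333.
The smallest integer exceeding 67.333 is 68.

k = 68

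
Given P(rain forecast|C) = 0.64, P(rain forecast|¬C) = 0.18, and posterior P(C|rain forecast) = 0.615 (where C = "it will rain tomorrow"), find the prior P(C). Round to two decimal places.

In odds form, posterior odds = prior odds × likelihood ratio, so prior odds = posterior odds ÷ LR.
Posterior odds = 0.615/(1−0.615) = 1.5974. LR = 0.64/0.18 = 3.5556.
Prior odds = 1.5974/3.5556 = 0.4493, so P(C) = 0.4493/(1+0.4493) ≈ 0.31.

P(C) = 0.31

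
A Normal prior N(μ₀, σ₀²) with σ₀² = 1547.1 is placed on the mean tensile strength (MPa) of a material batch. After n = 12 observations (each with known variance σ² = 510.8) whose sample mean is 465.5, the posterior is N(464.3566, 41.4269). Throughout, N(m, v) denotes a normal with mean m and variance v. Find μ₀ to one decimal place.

The posterior mean is a precision-weighted average: μ_n = (τ₀μ₀ + τ_data·x̄)/(τ₀+τ_data), with τ₀=1/σ₀² and τ_data=n/σ².
Here τ₀ = 1/1547.1 = 0.000646 and τ_data = 12/510.8 = 0.023493, so τ_n = 0.024139.
Rearranging for μ₀: μ₀ = (μ_n·τ_n − τ_data·x̄)/τ₀ = (464.3566·0.024139 − 0.023493·465.5) / 0.000646 = 0.273112/0.000646 ≈ 422.8.

μ₀ = 422.8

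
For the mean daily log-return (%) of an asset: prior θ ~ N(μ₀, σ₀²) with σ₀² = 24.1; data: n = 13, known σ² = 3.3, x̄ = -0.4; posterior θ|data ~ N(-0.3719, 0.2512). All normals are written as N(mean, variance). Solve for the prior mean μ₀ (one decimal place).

With known observation variance, the Normal–Normal posterior has precision τ_n = τ₀ + n/σ² and mean μ_n = (τ₀μ₀ + (n/σ²)x̄)/τ_n.
Here τ₀ = 1/24.1 = 0.041494 and τ_data = 13/3.3 = 3.939394, so τ_n = 3.980888.
Rearranging for μ₀: μ₀ = (μ_n·τ_n − τ_data·x̄)/τ₀ = (-0.3719·3.980888 − 3.939394·-0.4) / 0.041494 = 0.095265/0.041494 ≈ 2.3.

μ₀ = 2.3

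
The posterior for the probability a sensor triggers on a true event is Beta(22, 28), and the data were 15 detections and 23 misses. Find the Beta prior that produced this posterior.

Beta(7, 5)

Under Beta–binomial conjugacy the posterior parameters are (α+s, β+f).
So α = 22 − 15 = 7 and β = 28 − 23 = 5.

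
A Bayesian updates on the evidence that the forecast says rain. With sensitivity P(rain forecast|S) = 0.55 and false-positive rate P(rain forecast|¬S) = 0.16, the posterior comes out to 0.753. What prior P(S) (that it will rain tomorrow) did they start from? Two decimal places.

P(S) = 0.47

In odds form, posterior odds = prior odds × likelihood ratio, so prior odds = posterior odds ÷ LR.
Posterior odds = 0.753/(1−0.753) = 3.0486. LR = 0.55/0.16 = 3.4375.
Prior odds = 3.0486/3.4375 = 0.8869, so P(S) = 0.8869/(1+0.8869) ≈ 0.47.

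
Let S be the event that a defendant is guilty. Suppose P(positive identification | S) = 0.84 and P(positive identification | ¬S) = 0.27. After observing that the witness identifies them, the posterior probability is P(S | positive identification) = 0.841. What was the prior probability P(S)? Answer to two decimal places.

P(S) = 0.63

In odds form, posterior odds = prior odds × likelihood ratio, so prior odds = posterior odds ÷ LR.
Posterior odds = 0.841/(1−0.841) = 5.2893. LR = 0.84/0.27 = 3.1111.
Prior odds = 5.2893/3.1111 = 1.7001, so P(S) = 1.7001/(1+1.7001) ≈ 0.63.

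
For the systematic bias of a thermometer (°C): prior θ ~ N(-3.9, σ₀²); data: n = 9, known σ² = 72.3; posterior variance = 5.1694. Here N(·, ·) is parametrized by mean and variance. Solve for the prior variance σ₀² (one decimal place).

σ₀² = 14.5

For the Normal–Normal model with known σ², precisions add: τ_n = τ₀ + n/σ².
So 1/σ₀² = 1/5.1694 − 9/72.3 = 0.193446 − 0.124481 = 0.068965.
Hence σ₀² = 1/0.068965 ≈ 14.5.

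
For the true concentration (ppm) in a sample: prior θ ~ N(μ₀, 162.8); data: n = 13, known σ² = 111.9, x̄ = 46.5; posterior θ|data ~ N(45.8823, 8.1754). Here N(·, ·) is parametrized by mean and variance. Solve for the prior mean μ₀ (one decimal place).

The posterior mean is a precision-weighted average: μ_n = (τ₀μ₀ + τ_data·x̄)/(τ₀+τ_data), with τ₀=1/σ₀² and τ_data=n/σ².
Here τ₀ = 1/162.8 = 0.006143 and τ_data = 13/111.9 = 0.116175, so τ_n = 0.122318.
Rearranging for μ₀: μ₀ = (μ_n·τ_n − τ_data·x̄)/τ₀ = (45.8823·0.122318 − 0.116175·46.5) / 0.006143 = 0.210094/0.006143 ≈ 34.2.

μ₀ = 34.2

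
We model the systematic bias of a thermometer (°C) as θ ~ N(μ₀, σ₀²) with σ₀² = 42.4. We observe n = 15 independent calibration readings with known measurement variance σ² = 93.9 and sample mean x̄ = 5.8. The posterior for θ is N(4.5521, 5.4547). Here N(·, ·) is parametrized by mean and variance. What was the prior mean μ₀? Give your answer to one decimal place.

μ₀ = -3.9

The posterior mean is a precision-weighted average: μ_n = (τ₀μ₀ + τ_data·x̄)/(τ₀+τ_data), with τ₀=1/σ₀² and τ_data=n/σ².
Here τ₀ = 1/42.4 = 0.023585 and τ_data = 15/93.9 = 0.159744, so τ_n = 0.183329.
Rearranging for μ₀: μ₀ = (μ_n·τ_n − τ_data·x̄)/τ₀ = (4.5521·0.183329 − 0.159744·5.8) / 0.023585 = -0.091983/0.023585 ≈ -3.9.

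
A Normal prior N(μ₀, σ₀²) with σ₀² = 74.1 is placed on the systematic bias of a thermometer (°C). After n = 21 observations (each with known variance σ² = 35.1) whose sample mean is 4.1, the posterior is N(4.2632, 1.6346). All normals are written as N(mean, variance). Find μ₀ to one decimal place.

μ₀ = 11.5

The posterior mean is a precision-weighted average: μ_n = (τ₀μ₀ + τ_data·x̄)/(τ₀+τ_data), with τ₀=1/σ₀² and τ_data=n/σ².
Here τ₀ = 1/74.1 = 0.013495 and τ_data = 21/35.1 = 0.598291, so τ_n = 0.611786.
Rearranging for μ₀: μ₀ = (μ_n·τ_n − τ_data·x̄)/τ₀ = (4.2632·0.611786 − 0.598291·4.1) / 0.013495 = 0.155173/0.013495 ≈ 11.5.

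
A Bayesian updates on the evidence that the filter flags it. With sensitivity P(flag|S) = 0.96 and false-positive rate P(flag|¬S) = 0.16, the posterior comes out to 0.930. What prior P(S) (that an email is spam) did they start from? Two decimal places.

In odds form, posterior odds = prior odds × likelihood ratio, so prior odds = posterior odds ÷ LR.
Posterior odds = 0.930/(1−0.930) = 13.2857. LR = 0.96/0.16 = 6.0000.
Prior odds = 13.2857/6.0000 = 2.2143, so P(S) = 2.2143/(1+2.2143) ≈ 0.69.

P(S) = 0.69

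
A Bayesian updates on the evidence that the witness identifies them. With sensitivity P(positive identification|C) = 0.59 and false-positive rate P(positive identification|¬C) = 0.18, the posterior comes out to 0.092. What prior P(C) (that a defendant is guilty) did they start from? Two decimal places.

P(C) = 0.03

Bayes' rule in odds form gives O(C|E) = O(C)·[P(E|C)/P(E|¬C)], hence O(C) = O(C|E)/LR.
Posterior odds = 0.092/(1−0.092) = 0.1013. LR = 0.59/0.18 = 3.2778.
Prior odds = 0.1013/3.2778 = 0.0309, so P(C) = 0.0309/(1+0.0309) ≈ 0.03.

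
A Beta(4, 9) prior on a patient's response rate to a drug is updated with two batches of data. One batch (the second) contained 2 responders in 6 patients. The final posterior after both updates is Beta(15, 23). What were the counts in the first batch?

9 responders and 10 non-responders

Because Beta–binomial updating is additive in the counts, the combined data contributed (α_post−α_prior, β_post−β_prior) successes and failures.
Total across both batches: 15−4=11 responders, 23−9=14 non-responders.
Subtract the second batch: 11−2=9 responders and 14−4=10 non-responders.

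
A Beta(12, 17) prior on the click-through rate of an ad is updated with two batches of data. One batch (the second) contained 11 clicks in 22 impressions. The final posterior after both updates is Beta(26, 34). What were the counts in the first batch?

Because Beta–binomial updating is additive in the counts, the combined data contributed (α_post−α_prior, β_post−β_prior) successes and failures.
Total across both batches: 26−12=14 clicks, 34−17=17 non-clicks.
Subtract the second batch: 14−11=3 clicks and 17−11=6 non-clicks.

3 clicks and 6 non-clicks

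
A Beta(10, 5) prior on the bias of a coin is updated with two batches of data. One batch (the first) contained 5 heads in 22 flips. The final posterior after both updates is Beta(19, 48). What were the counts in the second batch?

4 heads and 26 tails

Sequential conjugate updates are equivalent to a single update on the pooled data, so total successes = posterior α − prior α and total failures = posterior β − prior β.
Total across both batches: 19−10=9 heads, 48−5=43 tails.
Subtract the first batch: 9−5=4 heads and 43−17=26 tails.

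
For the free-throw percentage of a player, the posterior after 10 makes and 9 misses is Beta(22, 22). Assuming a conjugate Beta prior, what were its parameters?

A Beta(a, b) prior with s successes and f failures in binomial data gives a Beta(a+s, b+f) posterior.
Subtract the data counts: 22−10=12, 22−9=13.

Beta(12, 13)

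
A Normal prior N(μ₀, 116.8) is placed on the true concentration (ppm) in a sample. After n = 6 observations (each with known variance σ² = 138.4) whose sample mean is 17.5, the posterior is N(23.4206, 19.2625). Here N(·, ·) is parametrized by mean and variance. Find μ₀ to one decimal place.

With known observation variance, the Normal–Normal posterior has precision τ_n = τ₀ + n/σ² and mean μ_n = (τ₀μ₀ + (n/σ²)x̄)/τ_n.
Here τ₀ = 1/116.8 = 0.008562 and τ_data = 6/138.4 = 0.043353, so τ_n = 0.051915.
Rearranging for μ₀: μ₀ = (μ_n·τ_n − τ_data·x̄)/τ₀ = (23.4206·0.051915 − 0.043353·17.5) / 0.008562 = 0.457203/0.008562 ≈ 53.4.

μ₀ = 53.4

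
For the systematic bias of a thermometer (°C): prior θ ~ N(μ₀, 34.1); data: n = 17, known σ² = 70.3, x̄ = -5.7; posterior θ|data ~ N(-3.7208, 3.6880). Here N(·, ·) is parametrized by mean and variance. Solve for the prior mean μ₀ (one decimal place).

With known observation variance, the Normal–Normal posterior has precision τ_n = τ₀ + n/σ² and mean μ_n = (τ₀μ₀ + (n/σ²)x̄)/τ_n.
Here τ₀ = 1/34.1 = 0.029326 and τ_data = 17/70.3 = 0.241821, so τ_n = 0.271147.
Rearranging for μ₀: μ₀ = (μ_n·τ_n − τ_data·x̄)/τ₀ = (-3.7208·0.271147 − 0.241821·-5.7) / 0.029326 = 0.369496/0.029326 ≈ 12.6.

μ₀ = 12.6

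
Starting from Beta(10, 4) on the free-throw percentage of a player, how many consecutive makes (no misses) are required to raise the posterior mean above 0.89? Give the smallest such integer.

After k makes and 0 misses the posterior is Beta(10+k, 4), with mean (10+k)/(10+4+k).
Set (10+k)/(14+k) > 0.89 and solve: k > (0.89·14 − 10)/(1 − 0.89) = 22.364.
The smallest integer exceeding 22.364 is 23, and checking k=23: (33)/(37) = 0.8919 > 0.89.

k = 23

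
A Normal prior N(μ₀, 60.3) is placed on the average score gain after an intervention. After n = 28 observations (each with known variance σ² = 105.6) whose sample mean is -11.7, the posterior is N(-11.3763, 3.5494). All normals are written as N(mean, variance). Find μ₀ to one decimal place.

μ₀ = -6.2

With known observation variance, the Normal–Normal posterior has precision τ_n = τ₀ + n/σ² and mean μ_n = (τ₀μ₀ + (n/σ²)x̄)/τ_n.
Here τ₀ = 1/60.3 = 0.016584 and τ_data = 28/105.6 = 0.265152, so τ_n = 0.281736.
Rearranging for μ₀: μ₀ = (μ_n·τ_n − τ_data·x̄)/τ₀ = (-11.3763·0.281736 − 0.265152·-11.7) / 0.016584 = -0.102835/0.016584 ≈ -6.2.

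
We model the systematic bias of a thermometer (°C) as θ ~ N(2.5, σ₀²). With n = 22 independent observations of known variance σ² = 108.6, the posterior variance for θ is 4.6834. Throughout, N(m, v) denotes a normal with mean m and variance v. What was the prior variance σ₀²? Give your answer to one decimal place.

Posterior precision equals prior precision plus data precision: 1/σ_n² = 1/σ₀² + n/σ².
So 1/σ₀² = 1/4.6834 − 22/108.6 = 0.213520 − 0.202578 = 0.010942.
Hence σ₀² = 1/0.010942 ≈ 91.4.

σ₀² = 91.4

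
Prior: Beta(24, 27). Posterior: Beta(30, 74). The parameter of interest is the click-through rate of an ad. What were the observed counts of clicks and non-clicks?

A Beta(a, b) prior with s successes and f failures in binomial data gives a Beta(a+s, b+f) posterior.
Match parameters: s=30−24=6, f=74−27=47.

6 clicks and 47 non-clicks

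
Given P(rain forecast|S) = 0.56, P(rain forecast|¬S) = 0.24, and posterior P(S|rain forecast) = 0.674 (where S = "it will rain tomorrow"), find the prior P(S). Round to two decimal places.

P(S) = 0.47

In odds form, posterior odds = prior odds × likelihood ratio, so prior odds = posterior odds ÷ LR.
Posterior odds = 0.674/(1−0.674) = 2.0675. LR = 0.56/0.24 = 2.3333.
Prior odds = 2.0675/2.3333 = 0.8861, so P(S) = 0.8861/(1+0.8861) ≈ 0.47.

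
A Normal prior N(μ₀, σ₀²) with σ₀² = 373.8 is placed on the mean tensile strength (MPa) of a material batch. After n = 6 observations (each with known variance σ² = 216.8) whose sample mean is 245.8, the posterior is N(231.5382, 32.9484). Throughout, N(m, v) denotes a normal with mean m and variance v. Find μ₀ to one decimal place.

μ₀ = 84.0

With known observation variance, the Normal–Normal posterior has precision τ_n = τ₀ + n/σ² and mean μ_n = (τ₀μ₀ + (n/σ²)x̄)/τ_n.
Here τ₀ = 1/373.8 = 0.002675 and τ_data = 6/216.8 = 0.027675, so τ_n = 0.030350.
Rearranging for μ₀: μ₀ = (μ_n·τ_n − τ_data·x̄)/τ₀ = (231.5382·0.030350 − 0.027675·245.8) / 0.002675 = 0.224669/0.002675 ≈ 84.0.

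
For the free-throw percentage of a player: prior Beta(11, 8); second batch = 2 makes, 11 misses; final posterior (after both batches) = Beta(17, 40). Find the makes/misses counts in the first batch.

4 makes and 21 misses

Sequential conjugate updates are equivalent to a single update on the pooled data, so total successes = posterior α − prior α and total failures = posterior β − prior β.
Total across both batches: 17−11=6 makes, 40−8=32 misses.
Subtract the second batch: 6−2=4 makes and 32−11=21 misses.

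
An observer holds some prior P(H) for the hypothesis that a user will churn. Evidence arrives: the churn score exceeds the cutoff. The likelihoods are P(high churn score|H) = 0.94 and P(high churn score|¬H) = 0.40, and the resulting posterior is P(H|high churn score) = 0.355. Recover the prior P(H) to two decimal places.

P(H) = 0.19

In odds form, posterior odds = prior odds × likelihood ratio, so prior odds = posterior odds ÷ LR.
Posterior odds = 0.355/(1−0.355) = 0.5504. LR = 0.94/0.40 = 2.3500.
Prior odds = 0.5504/2.3500 = 0.2342, so P(H) = 0.2342/(1+0.2342) ≈ 0.19.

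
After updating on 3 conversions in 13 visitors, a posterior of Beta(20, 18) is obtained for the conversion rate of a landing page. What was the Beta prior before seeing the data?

Beta is conjugate to the binomial likelihood: posterior = Beta(a+s, b+f).
Subtract the data counts: 20−3=17, 18−10=8.

Beta(17, 8)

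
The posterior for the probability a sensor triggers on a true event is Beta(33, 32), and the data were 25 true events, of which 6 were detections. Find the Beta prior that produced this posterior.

Beta(27, 13)

A Beta(α, β) prior with s successes and f failures in binomial data gives a Beta(α+s, β+f) posterior.
Subtract the data counts: 33−6=27, 32−19=13.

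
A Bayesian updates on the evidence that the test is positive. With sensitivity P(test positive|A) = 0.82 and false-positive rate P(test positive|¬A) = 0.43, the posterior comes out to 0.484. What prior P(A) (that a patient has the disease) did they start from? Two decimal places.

In odds form, posterior odds = prior odds × likelihood ratio, so prior odds = posterior odds ÷ LR.
Posterior odds = 0.484/(1−0.484) = 0.9380. LR = 0.82/0.43 = 1.9070.
Prior odds = 0.9380/1.9070 = 0.4919, so P(A) = 0.4919/(1+0.4919) ≈ 0.33.

P(A) = 0.33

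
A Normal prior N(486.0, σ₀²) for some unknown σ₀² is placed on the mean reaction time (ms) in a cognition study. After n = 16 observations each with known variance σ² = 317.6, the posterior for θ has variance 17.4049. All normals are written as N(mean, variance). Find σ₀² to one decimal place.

σ₀² = 141.3

For the Normal–Normal model with known σ², precisions add: τ_n = τ₀ + n/σ².
So 1/σ₀² = 1/17.4049 − 16/317.6 = 0.057455 − 0.050378 = 0.007077.
Hence σ₀² = 1/0.007077 ≈ 141.3.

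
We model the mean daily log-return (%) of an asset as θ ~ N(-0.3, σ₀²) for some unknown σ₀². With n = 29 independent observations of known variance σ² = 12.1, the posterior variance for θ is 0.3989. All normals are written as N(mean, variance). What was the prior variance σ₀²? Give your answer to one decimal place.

For the Normal–Normal model with known σ², precisions add: τ_n = τ₀ + n/σ².
So 1/σ₀² = 1/0.3989 − 29/12.1 = 2.506894 − 2.396694 = 0.110200.
Hence σ₀² = 1/0.110200 ≈ 9.1.

σ₀² = 9.1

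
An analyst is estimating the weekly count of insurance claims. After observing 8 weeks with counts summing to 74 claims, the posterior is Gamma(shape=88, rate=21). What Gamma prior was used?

Gamma–Poisson conjugacy: posterior shape = α + Σxᵢ, posterior rate = β + n.
So α = 88 − 74 = 14 and β = 21 − 8 = 13.

Gamma(shape=14, rate=13)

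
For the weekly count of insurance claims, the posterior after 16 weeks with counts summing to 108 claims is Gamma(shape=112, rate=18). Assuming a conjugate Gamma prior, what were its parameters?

Gamma(shape=4, rate=2)

Gamma–Poisson conjugacy: posterior shape = α + Σxᵢ, posterior rate = β + n.
So α = 112 − 108 = 4 and β = 18 − 16 = 2.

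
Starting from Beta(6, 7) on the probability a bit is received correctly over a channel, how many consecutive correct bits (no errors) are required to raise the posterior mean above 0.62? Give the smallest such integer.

k = 6

After k correct bits and 0 errors the posterior is Beta(6+k, 7), with mean (6+k)/(6+7+k).
Set (6+k)/(13+k) > 0.62 and solve: k > (0.62·13 − 6)/(1 − 0.62) = 5.421.
The smallest integer exceeding 5.421 is 6, and checking k=6: (12)/(19) = 0.6316 > 0.62.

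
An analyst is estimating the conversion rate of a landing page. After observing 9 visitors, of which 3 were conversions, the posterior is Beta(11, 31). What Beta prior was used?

Beta is conjugate to the binomial likelihood: posterior = Beta(α+s, β+f).
So α = 11 − 3 = 8 and β = 31 − 6 = 25.

Beta(8, 25)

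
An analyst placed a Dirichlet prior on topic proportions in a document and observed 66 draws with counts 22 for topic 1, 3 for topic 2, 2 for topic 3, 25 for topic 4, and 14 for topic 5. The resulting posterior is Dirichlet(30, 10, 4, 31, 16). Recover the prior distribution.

Dirichlet(8, 7, 2, 6, 2)

For a Dirichlet(α) prior with multinomial counts c, the posterior is Dirichlet(α + c) componentwise.
Subtract each count from the matching posterior parameter: 30−22=8, 10−3=7, 4−2=2, 31−25=6, 16−14=2.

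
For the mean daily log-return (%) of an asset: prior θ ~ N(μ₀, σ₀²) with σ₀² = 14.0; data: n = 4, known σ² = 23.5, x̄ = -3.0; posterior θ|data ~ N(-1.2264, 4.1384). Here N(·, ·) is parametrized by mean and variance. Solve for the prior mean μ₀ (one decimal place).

The posterior mean is a precision-weighted average: μ_n = (τ₀μ₀ + τ_data·x̄)/(τ₀+τ_data), with τ₀=1/σ₀² and τ_data=n/σ².
Here τ₀ = 1/14.0 = 0.071429 and τ_data = 4/23.5 = 0.170213, so τ_n = 0.241642.
Rearranging for μ₀: μ₀ = (μ_n·τ_n − τ_data·x̄)/τ₀ = (-1.2264·0.241642 − 0.170213·-3.0) / 0.071429 = 0.214289/0.071429 ≈ 3.0.

μ₀ = 3.0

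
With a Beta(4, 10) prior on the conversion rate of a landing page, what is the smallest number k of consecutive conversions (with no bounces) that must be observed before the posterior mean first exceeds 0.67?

k = 17

After k conversions and 0 bounces the posterior is Beta(4+k, 10), with mean (4+k)/(4+10+k).
Set (4+k)/(14+k) > 0.67 and solve: k > (0.67·14 − 4)/(1 − 0.67) = 16.303.
The smallest integer exceeding 16.303 is 17, and checking k=17: (21)/(31) = 0.6774 > 0.67.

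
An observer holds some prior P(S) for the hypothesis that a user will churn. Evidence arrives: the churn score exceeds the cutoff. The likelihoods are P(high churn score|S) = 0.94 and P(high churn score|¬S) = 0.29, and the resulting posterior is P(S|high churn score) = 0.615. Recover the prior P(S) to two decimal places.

P(S) = 0.33

In odds form, posterior odds = prior odds × likelihood ratio, so prior odds = posterior odds ÷ LR.
Posterior odds = 0.615/(1−0.615) = 1.5974. LR = 0.94/0.29 = 3.2414.
Prior odds = 1.5974/3.2414 = 0.4928, so P(S) = 0.4928/(1+0.4928) ≈ 0.33.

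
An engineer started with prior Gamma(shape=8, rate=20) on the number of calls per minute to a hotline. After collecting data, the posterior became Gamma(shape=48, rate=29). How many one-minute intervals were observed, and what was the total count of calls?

Gamma–Poisson conjugacy: posterior shape = α + Σxᵢ, posterior rate = β + n.
Matching: Σxᵢ = 48 − 8 = 40 and n = 29 − 20 = 9.

n = 9 one-minute intervals with total 40 calls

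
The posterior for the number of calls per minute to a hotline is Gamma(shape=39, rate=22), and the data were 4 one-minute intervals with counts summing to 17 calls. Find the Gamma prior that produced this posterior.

Gamma(shape=22, rate=18)

Gamma–Poisson conjugacy: posterior shape = α + Σxᵢ, posterior rate = β + n.
So α = 39 − 17 = 22 and β = 22 − 4 = 18.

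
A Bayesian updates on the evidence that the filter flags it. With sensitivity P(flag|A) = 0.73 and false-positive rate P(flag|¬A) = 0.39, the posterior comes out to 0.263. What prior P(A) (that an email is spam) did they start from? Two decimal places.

P(A) = 0.16

Bayes' rule in odds form gives O(A|E) = O(A)·[P(E|A)/P(E|¬A)], hence O(A) = O(A|E)/LR.
Posterior odds = 0.263/(1−0.263) = 0.3569. LR = 0.73/0.39 = 1.8718.
Prior odds = 0.3569/1.8718 = 0.1907, so P(A) = 0.1907/(1+0.1907) ≈ 0.16.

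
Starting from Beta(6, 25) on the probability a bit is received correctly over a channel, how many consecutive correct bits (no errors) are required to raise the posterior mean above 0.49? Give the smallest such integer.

After k correct bits and 0 errors the posterior is Beta(6+k, 25), with mean (6+k)/(6+25+k).
Set (6+k)/(31+k) > 0.49 and solve: k > (0.49·31 − 6)/(1 − 0.49) = 18.020.
The smallest integer exceeding 18.020 is 19.

k = 19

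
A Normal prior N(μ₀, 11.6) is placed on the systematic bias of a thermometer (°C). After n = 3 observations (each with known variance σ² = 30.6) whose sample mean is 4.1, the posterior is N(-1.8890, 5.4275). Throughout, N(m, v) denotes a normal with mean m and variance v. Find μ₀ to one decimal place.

With known observation variance, the Normal–Normal posterior has precision τ_n = τ₀ + n/σ² and mean μ_n = (τ₀μ₀ + (n/σ²)x̄)/τ_n.
Here τ₀ = 1/11.6 = 0.086207 and τ_data = 3/30.6 = 0.098039, so τ_n = 0.184246.
Rearranging for μ₀: μ₀ = (μ_n·τ_n − τ_data·x̄)/τ₀ = (-1.8890·0.184246 − 0.098039·4.1) / 0.086207 = -0.750001/0.086207 ≈ -8.7.

μ₀ = -8.7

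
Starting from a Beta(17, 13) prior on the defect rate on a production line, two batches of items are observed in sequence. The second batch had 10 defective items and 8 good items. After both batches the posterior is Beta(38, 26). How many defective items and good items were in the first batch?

Sequential conjugate updates are equivalent to a single update on the pooled data, so total successes = posterior α − prior α and total failures = posterior β − prior β.
Total across both batches: 38−17=21 defective items, 26−13=13 good items.
Subtract the second batch: 21−10=11 defective items and 13−8=5 good items.

11 defective items and 5 good items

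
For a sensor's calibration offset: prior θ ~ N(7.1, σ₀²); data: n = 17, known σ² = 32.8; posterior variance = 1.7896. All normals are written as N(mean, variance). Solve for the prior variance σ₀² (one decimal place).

For the Normal–Normal model with known σ², precisions add: τ_n = τ₀ + n/σ².
So 1/σ₀² = 1/1.7896 − 17/32.8 = 0.558784 − 0.518293 = 0.040491.
Hence σ₀² = 1/0.040491 ≈ 24.7.

σ₀² = 24.7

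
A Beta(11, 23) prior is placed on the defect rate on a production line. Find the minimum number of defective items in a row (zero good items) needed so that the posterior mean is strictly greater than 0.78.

After k defective items and 0 good items the posterior is Beta(11+k, 23), with mean (11+k)/(11+23+k).
Set (11+k)/(34+k) > 0.78 and solve: k > (0.78·34 − 11)/(1 − 0.78) = 70.545.
The smallest integer exceeding 70.545 is 71.

k = 71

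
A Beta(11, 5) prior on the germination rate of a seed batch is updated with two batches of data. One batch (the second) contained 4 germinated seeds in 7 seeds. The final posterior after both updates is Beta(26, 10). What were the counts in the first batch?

Sequential conjugate updates are equivalent to a single update on the pooled data, so total successes = posterior α − prior α and total failures = posterior β − prior β.
Total across both batches: 26−11=15 germinated seeds, 10−5=5 non-germinating seeds.
Subtract the second batch: 15−4=11 germinated seeds and 5−3=2 non-germinating seeds.

11 germinated seeds and 2 non-germinating seeds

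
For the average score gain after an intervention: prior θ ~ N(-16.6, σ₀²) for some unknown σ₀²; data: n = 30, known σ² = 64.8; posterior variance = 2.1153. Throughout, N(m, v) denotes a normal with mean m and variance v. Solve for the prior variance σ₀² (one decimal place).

σ₀² = 102.2

Posterior precision equals prior precision plus data precision: 1/σ_n² = 1/σ₀² + n/σ².
So 1/σ₀² = 1/2.1153 − 30/64.8 = 0.472746 − 0.462963 = 0.009783.
Hence σ₀² = 1/0.009783 ≈ 102.2.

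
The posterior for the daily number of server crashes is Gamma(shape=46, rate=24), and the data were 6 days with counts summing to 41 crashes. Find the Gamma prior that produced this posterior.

Gamma(shape=5, rate=18)

A Gamma(α, β) prior (rate parametrization) on a Poisson rate with n observations summing to S gives posterior Gamma(α+S, β+n).
So α = 46 − 41 = 5 and β = 24 − 6 = 18.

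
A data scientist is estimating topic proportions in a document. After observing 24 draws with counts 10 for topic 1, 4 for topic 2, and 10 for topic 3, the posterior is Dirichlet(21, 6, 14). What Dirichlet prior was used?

Dirichlet(11, 2, 4)

For a Dirichlet(α) prior with multinomial counts c, the posterior is Dirichlet(α + c) componentwise.
Subtract each count from the matching posterior parameter: 21−10=11, 6−4=2, 14−10=4.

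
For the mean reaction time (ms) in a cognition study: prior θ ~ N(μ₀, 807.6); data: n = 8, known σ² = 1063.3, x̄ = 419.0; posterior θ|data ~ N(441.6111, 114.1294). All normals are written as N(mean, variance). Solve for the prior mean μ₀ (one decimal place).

The posterior mean is a precision-weighted average: μ_n = (τ₀μ₀ + τ_data·x̄)/(τ₀+τ_data), with τ₀=1/σ₀² and τ_data=n/σ².
Here τ₀ = 1/807.6 = 0.001238 and τ_data = 8/1063.3 = 0.007524, so τ_n = 0.008762.
Rearranging for μ₀: μ₀ = (μ_n·τ_n − τ_data·x̄)/τ₀ = (441.6111·0.008762 − 0.007524·419.0) / 0.001238 = 0.716840/0.001238 ≈ 579.0.

μ₀ = 579.0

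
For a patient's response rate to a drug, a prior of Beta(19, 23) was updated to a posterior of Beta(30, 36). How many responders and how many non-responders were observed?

11 responders and 13 non-responders

Beta is conjugate to the binomial likelihood: posterior = Beta(a+s, b+f).
Match parameters: s=30−19=11, f=36−23=13.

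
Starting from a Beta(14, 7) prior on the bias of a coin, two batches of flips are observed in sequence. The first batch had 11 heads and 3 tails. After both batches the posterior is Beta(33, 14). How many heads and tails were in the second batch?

Because Beta–binomial updating is additive in the counts, the combined data contributed (α_post−α_prior, β_post−β_prior) successes and failures.
Total across both batches: 33−14=19 heads, 14−7=7 tails.
Subtract the first batch: 19−11=8 heads and 7−3=4 tails.

8 heads and 4 tails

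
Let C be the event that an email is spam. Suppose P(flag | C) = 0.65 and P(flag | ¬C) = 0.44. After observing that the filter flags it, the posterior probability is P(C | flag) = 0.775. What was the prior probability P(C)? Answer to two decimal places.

Bayes' rule in odds form gives O(C|E) = O(C)·[P(E|C)/P(E|¬C)], hence O(C) = O(C|E)/LR.
Posterior odds = 0.775/(1−0.775) = 3.4444. LR = 0.65/0.44 = 1.4773.
Prior odds = 3.4444/1.4773 = 2.3316, so P(C) = 2.3316/(1+2.3316) ≈ 0.70.

P(C) = 0.70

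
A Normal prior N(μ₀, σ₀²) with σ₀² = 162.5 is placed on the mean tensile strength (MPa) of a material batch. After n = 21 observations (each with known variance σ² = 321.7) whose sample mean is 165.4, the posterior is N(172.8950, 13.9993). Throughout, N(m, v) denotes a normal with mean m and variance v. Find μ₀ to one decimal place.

With known observation variance, the Normal–Normal posterior has precision τ_n = τ₀ + n/σ² and mean μ_n = (τ₀μ₀ + (n/σ²)x̄)/τ_n.
Here τ₀ = 1/162.5 = 0.006154 and τ_data = 21/321.7 = 0.065278, so τ_n = 0.071432.
Rearranging for μ₀: μ₀ = (μ_n·τ_n − τ_data·x̄)/τ₀ = (172.8950·0.071432 − 0.065278·165.4) / 0.006154 = 1.553254/0.006154 ≈ 252.4.

μ₀ = 252.4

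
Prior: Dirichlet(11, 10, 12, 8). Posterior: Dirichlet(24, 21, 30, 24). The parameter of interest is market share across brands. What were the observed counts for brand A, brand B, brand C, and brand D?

For a Dirichlet(α) prior with multinomial counts c, the posterior is Dirichlet(α + c) componentwise.
Counts are posterior − prior componentwise: 24−11=13, 21−10=11, 30−12=18, 24−8=16.

counts (13, 11, 18, 16)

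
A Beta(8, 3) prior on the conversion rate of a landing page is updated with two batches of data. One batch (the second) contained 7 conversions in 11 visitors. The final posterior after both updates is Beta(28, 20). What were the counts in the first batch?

Because Beta–binomial updating is additive in the counts, the combined data contributed (α_post−α_prior, β_post−β_prior) successes and failures.
Total across both batches: 28−8=20 conversions, 20−3=17 bounces.
Subtract the second batch: 20−7=13 conversions and 17−4=13 bounces.

13 conversions and 13 bounces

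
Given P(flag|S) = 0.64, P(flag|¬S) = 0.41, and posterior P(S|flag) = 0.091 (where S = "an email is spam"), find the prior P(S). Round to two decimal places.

Bayes' rule in odds form gives O(S|E) = O(S)·[P(E|S)/P(E|¬S)], hence O(S) = O(S|E)/LR.
Posterior odds = 0.091/(1−0.091) = 0.1001. LR = 0.64/0.41 = 1.5610.
Prior odds = 0.1001/1.5610 = 0.0641, so P(S) = 0.0641/(1+0.0641) ≈ 0.06.

P(S) = 0.06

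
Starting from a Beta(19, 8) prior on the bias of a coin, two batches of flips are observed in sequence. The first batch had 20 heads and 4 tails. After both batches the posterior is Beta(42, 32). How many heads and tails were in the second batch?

3 heads and 20 tails

Sequential conjugate updates are equivalent to a single update on the pooled data, so total successes = posterior α − prior α and total failures = posterior β − prior β.
Total across both batches: 42−19=23 heads, 32−8=24 tails.
Subtract the first batch: 23−20=3 heads and 24−4=20 tails.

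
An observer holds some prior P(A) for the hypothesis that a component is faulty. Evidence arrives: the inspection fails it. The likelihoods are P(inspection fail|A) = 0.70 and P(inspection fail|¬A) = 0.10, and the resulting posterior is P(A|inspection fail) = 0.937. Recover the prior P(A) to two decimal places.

Bayes' rule in odds form gives O(A|E) = O(A)·[P(E|A)/P(E|¬A)], hence O(A) = O(A|E)/LR.
Posterior odds = 0.937/(1−0.937) = 14.8730. LR = 0.70/0.10 = 7.0000.
Prior odds = 14.8730/7.0000 = 2.1247, so P(A) = 2.1247/(1+2.1247) ≈ 0.68.

P(A) = 0.68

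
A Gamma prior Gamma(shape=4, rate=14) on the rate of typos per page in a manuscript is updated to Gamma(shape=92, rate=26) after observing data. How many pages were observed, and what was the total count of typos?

n = 12 pages with total 88 typos

Gamma–Poisson conjugacy: posterior shape = α + Σxᵢ, posterior rate = β + n.
Matching: Σxᵢ = 92 − 4 = 88 and n = 26 − 14 = 12.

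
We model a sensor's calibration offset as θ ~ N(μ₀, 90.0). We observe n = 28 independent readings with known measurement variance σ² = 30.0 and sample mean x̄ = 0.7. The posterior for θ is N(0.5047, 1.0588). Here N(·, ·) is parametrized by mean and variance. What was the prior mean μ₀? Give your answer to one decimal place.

The posterior mean is a precision-weighted average: μ_n = (τ₀μ₀ + τ_data·x̄)/(τ₀+τ_data), with τ₀=1/σ₀² and τ_data=n/σ².
Here τ₀ = 1/90.0 = 0.011111 and τ_data = 28/30.0 = 0.933333, so τ_n = 0.944444.
Rearranging for μ₀: μ₀ = (μ_n·τ_n − τ_data·x̄)/τ₀ = (0.5047·0.944444 − 0.933333·0.7) / 0.011111 = -0.176672/0.011111 ≈ -15.9.

μ₀ = -15.9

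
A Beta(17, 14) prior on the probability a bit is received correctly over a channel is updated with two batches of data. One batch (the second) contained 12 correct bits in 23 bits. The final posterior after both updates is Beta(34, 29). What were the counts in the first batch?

Because Beta–binomial updating is additive in the counts, the combined data contributed (α_post−α_prior, β_post−β_prior) successes and failures.
Total across both batches: 34−17=17 correct bits, 29−14=15 errors.
Subtract the second batch: 17−12=5 correct bits and 15−11=4 errors.

5 correct bits and 4 errors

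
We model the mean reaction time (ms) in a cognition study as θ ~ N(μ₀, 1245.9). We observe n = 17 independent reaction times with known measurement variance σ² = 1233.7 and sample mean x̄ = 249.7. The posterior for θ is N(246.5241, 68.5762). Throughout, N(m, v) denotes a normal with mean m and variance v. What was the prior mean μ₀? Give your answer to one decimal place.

μ₀ = 192.0

With known observation variance, the Normal–Normal posterior has precision τ_n = τ₀ + n/σ² and mean μ_n = (τ₀μ₀ + (n/σ²)x̄)/τ_n.
Here τ₀ = 1/1245.9 = 0.000803 and τ_data = 17/1233.7 = 0.013780, so τ_n = 0.014583.
Rearranging for μ₀: μ₀ = (μ_n·τ_n − τ_data·x̄)/τ₀ = (246.5241·0.014583 − 0.013780·249.7) / 0.000803 = 0.154195/0.000803 ≈ 192.0.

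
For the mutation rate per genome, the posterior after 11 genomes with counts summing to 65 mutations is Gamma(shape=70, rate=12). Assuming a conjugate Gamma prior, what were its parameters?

A Gamma(α, β) prior (rate parametrization) on a Poisson rate with n observations summing to S gives posterior Gamma(α+S, β+n).
So α = 70 − 65 = 5 and β = 12 − 11 = 1.

Gamma(shape=5, rate=1)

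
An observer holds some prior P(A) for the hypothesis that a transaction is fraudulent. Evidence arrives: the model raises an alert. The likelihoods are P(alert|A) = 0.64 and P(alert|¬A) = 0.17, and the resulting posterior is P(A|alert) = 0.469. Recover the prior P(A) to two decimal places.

P(A) = 0.19

In odds form, posterior odds = prior odds × likelihood ratio, so prior odds = posterior odds ÷ LR.
Posterior odds = 0.469/(1−0.469) = 0.8832. LR = 0.64/0.17 = 3.7647.
Prior odds = 0.8832/3.7647 = 0.2346, so P(A) = 0.2346/(1+0.2346) ≈ 0.19.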